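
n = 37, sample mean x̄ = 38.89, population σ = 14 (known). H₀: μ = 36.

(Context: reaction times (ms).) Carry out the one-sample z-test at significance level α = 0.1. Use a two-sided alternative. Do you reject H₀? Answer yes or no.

reject H₀: no

SE = σ/√n = 14/√37 = 2.3016
z = (x̄−μ₀)/SE = (38.89−36)/2.3016 = 1.2557
p-value (two-sided) = 0.20924
At α=0.1: p ≥ α → fail to reject H₀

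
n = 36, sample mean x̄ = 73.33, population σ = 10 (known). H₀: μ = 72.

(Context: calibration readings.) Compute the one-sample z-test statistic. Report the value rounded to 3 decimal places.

test statistic = 0.798

SE = σ/√n = 10/√36 = 1.6667
z = (x̄−μ₀)/SE = (73.33−72)/1.6667 = 0.7980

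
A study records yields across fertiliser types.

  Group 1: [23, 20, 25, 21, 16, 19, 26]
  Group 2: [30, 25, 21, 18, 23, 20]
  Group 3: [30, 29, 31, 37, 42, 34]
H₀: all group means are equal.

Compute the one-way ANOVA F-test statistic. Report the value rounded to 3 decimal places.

test statistic = 15.973

Group means [21.43, 22.83, 33.83], grand mean 25.789
SSB = Σnᵢ(x̄ᵢ−x̄)² = 573.777; SSW = ΣΣ(x−x̄ᵢ)² = 287.381
MSB = 573.777/2 = 286.8885; MSW = 287.381/16 = 17.9613
F = MSB/MSW = 15.9726
df = (2, 16)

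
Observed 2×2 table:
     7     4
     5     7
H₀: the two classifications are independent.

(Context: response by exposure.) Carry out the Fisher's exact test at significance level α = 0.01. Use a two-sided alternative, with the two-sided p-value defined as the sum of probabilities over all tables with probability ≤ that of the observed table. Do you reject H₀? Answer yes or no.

Margins: r₁=11, r₂=12, c₁=12, c₂=11, n=23
p_obs = C(11,7)·C(12,5)/C(23,12); sum pmf over tables with pmf ≤ p_obs
p-value (two-sided) = 0.41365
At α=0.01: p ≥ α → fail to reject H₀

reject H₀: no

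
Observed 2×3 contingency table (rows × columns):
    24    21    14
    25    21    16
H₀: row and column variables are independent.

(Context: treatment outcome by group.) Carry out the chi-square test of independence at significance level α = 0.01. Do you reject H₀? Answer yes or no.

reject H₀: no

Row totals [59, 62], col totals [49, 42, 30], n=121
χ² = (24−23.89)²/23.89 + (21−20.48)²/20.48 + (14−14.63)²/14.63 + (25−25.11)²/25.11 + (21−21.52)²/21.52 + (16−15.37)²/15.37 = 0.0794
df = 2
p-value (upper-tail) = 0.96107
At α=0.01: p ≥ α → fail to reject H₀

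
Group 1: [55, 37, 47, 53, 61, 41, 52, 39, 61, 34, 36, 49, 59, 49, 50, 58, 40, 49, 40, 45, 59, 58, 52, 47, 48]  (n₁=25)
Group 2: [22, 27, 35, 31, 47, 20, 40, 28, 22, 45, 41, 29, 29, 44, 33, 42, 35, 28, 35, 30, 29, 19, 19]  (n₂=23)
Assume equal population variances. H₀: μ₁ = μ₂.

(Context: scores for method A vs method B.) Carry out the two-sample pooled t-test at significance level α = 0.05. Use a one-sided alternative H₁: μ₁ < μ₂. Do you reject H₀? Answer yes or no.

reject H₀: no

x̄₁=48.760, s₁=8.187, n₁=25
x̄₂=31.739, s₂=8.476, n₂=23
s_p² = [24·8.187² + 22·8.476²]/46 = 69.3260
SE = √(s_p²·(1/25+1/23)) = 2.4057
t = (48.760−31.739)/2.4057 = 7.0753
df = 46
p-value (one-sided, H₁ less) = 1.00000
At α=0.05: p ≥ α → fail to reject H₀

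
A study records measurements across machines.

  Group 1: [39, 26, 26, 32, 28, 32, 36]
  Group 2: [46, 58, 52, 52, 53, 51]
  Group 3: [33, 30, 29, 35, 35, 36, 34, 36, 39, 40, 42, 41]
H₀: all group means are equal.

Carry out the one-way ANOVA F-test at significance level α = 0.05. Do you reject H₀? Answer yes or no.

reject H₀: yes

Group means [31.29, 52.00, 35.83], grand mean 38.440
SSB = Σnᵢ(x̄ᵢ−x̄)² = 1543.065; SSW = ΣΣ(x−x̄ᵢ)² = 409.095
MSB = 1543.065/2 = 771.5324; MSW = 409.095/22 = 18.5952
F = MSB/MSW = 41.4909
df = (2, 22)
p-value (upper-tail) = 0.00000
At α=0.05: p < α → reject H₀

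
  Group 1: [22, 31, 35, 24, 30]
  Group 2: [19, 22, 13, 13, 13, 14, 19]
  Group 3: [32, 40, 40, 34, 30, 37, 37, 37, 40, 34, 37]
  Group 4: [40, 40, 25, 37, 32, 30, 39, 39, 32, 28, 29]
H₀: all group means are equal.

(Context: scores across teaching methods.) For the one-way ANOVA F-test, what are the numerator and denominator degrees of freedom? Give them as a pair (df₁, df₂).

degrees of freedom = [3, 30]

k = 4 groups, N = 34 total
df = (k−1, N−k) = (4−1, 34−4) = (3, 30)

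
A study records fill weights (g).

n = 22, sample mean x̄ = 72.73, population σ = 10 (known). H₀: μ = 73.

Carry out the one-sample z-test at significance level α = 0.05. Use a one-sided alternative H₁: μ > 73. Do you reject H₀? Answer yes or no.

reject H₀: no

SE = σ/√n = 10/√22 = 2.1320
z = (x̄−μ₀)/SE = (72.73−73)/2.1320 = -0.1266
p-value (one-sided, H₁ greater) = 0.55039
At α=0.05: p ≥ α → fail to reject H₀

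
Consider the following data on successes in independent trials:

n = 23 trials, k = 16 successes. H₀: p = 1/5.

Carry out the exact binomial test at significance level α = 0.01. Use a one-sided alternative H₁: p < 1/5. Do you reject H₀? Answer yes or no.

reject H₀: no

Exact binomial: n=23, k=16, p₀=1/5=0.2000
P(X≤16) from Σ C(n,i)·p₀^i·(1−p₀)^(n−i)
p-value (one-sided, H₁ less) = 1.00000
At α=0.01: p ≥ α → fail to reject H₀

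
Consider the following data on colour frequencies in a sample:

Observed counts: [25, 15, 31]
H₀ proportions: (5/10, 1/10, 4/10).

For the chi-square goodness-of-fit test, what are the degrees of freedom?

df = k − 1 = 3 − 1 = 2

degrees of freedom = 2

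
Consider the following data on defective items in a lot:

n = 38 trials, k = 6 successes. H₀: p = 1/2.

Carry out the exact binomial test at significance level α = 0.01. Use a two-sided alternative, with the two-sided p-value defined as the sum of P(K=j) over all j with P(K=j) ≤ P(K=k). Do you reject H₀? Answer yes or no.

Exact binomial: n=38, k=6, p₀=1/2=0.5000
P(X=j) = C(n,j)·p₀^j·(1−p₀)^(n−j); p = Σ P(X=j) over j with P(X=j) ≤ P(X=6)
p-value (two-sided) = 0.00002
At α=0.01: p < α → reject H₀

reject H₀: yes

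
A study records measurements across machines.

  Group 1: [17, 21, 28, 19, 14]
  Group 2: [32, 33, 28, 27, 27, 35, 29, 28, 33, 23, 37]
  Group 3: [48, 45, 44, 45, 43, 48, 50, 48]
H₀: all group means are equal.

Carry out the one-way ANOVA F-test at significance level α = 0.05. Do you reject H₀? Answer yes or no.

Group means [19.80, 30.18, 46.38], grand mean 33.417
SSB = Σnᵢ(x̄ᵢ−x̄)² = 2385.522; SSW = ΣΣ(x−x̄ᵢ)² = 324.311
MSB = 2385.522/2 = 1192.7610; MSW = 324.311/21 = 15.4434
F = MSB/MSW = 77.2344
df = (2, 21)
p-value (upper-tail) = 0.00000
At α=0.05: p < α → reject H₀

reject H₀: yes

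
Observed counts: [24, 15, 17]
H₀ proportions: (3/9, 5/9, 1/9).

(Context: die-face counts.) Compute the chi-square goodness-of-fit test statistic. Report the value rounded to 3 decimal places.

n = 56; E_i = n·p_i = [18.67, 31.11, 6.22]
χ² = (24−18.67)²/18.67 + (15−31.11)²/31.11 + (17−6.22)²/6.22 = 28.5357
df = 2

test statistic = 28.536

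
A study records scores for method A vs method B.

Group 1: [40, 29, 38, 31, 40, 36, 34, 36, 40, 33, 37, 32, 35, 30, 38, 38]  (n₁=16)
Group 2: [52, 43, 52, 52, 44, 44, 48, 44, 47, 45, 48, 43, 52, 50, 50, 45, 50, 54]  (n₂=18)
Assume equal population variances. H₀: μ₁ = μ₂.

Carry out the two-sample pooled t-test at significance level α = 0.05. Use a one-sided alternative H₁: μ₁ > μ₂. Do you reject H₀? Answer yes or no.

x̄₁=35.438, s₁=3.614, n₁=16
x̄₂=47.944, s₂=3.670, n₂=18
s_p² = [15·3.614² + 17·3.670²]/32 = 13.2776
SE = √(s_p²·(1/16+1/18)) = 1.2520
t = (35.438−47.944)/1.2520 = -9.9896
df = 32
p-value (one-sided, H₁ greater) = 1.00000
At α=0.05: p ≥ α → fail to reject H₀

reject H₀: no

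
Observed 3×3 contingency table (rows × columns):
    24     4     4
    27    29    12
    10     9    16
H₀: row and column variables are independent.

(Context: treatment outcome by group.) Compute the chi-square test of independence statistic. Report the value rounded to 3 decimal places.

test statistic = 25.585

Row totals [32, 68, 35], col totals [61, 42, 32], n=135
χ² = (24−14.46)²/14.46 + (4−9.96)²/9.96 + (4−7.59)²/7.59 + (27−30.73)²/30.73 + (29−21.16)²/21.16 + (12−16.12)²/16.12 + (10−15.81)²/15.81 + (9−10.89)²/10.89 + (16−8.30)²/8.30 = 25.5846
df = 4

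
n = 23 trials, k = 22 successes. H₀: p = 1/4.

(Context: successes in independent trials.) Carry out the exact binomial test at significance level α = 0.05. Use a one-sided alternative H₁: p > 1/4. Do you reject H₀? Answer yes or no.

reject H₀: yes

Exact binomial: n=23, k=22, p₀=1/4=0.2500
P(X≥22) from Σ C(n,i)·p₀^i·(1−p₀)^(n−i)
p-value (one-sided, H₁ greater) = 0.00000
At α=0.05: p < α → reject H₀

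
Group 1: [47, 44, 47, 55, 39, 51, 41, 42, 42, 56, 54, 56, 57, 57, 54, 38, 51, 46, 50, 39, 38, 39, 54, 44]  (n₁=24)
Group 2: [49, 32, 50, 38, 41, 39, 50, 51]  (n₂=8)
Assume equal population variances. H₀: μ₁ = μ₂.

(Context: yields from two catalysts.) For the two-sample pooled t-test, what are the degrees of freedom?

degrees of freedom = 30

df = n₁ + n₂ − 2 = 24 + 8 − 2 = 30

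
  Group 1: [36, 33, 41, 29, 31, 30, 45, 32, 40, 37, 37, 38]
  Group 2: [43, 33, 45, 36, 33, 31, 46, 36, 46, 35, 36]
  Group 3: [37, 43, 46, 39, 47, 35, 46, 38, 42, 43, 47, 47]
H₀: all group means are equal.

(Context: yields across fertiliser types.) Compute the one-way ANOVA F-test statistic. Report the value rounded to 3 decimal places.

test statistic = 5.681

Group means [35.75, 38.18, 42.50], grand mean 38.829
SSB = Σnᵢ(x̄ᵢ−x̄)² = 280.085; SSW = ΣΣ(x−x̄ᵢ)² = 788.886
MSB = 280.085/2 = 140.0425; MSW = 788.886/32 = 24.6527
F = MSB/MSW = 5.6806
df = (2, 32)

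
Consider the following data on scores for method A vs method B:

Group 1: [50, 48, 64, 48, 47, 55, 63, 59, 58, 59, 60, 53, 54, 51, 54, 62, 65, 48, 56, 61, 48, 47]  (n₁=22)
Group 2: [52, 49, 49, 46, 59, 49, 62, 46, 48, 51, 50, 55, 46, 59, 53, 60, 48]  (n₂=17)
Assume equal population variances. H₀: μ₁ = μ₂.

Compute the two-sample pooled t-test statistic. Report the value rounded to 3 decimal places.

x̄₁=55.000, s₁=6.047, n₁=22
x̄₂=51.882, s₂=5.266, n₂=17
s_p² = [21·6.047² + 16·5.266²]/37 = 32.7504
SE = √(s_p²·(1/22+1/17)) = 1.8480
t = (55.000−51.882)/1.8480 = 1.6870
df = 37

test statistic = 1.687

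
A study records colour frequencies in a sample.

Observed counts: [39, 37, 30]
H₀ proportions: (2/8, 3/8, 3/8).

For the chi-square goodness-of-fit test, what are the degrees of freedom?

df = k − 1 = 3 − 1 = 2

degrees of freedom = 2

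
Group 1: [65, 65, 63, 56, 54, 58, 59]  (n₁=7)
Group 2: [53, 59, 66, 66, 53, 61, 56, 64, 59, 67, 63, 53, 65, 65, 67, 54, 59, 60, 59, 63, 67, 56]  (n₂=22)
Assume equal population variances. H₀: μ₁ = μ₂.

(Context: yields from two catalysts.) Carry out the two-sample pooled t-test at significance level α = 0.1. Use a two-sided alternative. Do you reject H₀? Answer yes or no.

x̄₁=60.000, s₁=4.397, n₁=7
x̄₂=60.682, s₂=4.941, n₂=22
s_p² = [6·4.397² + 21·4.941²]/27 = 23.2879
SE = √(s_p²·(1/7+1/22)) = 2.0941
t = (60.000−60.682)/2.0941 = -0.3256
df = 27
p-value (two-sided) = 0.74725
At α=0.1: p ≥ α → fail to reject H₀

reject H₀: no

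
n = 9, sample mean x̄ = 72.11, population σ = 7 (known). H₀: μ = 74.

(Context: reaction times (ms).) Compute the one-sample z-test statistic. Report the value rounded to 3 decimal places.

SE = σ/√n = 7/√9 = 2.3333
z = (x̄−μ₀)/SE = (72.11−74)/2.3333 = -0.8100

test statistic = -0.810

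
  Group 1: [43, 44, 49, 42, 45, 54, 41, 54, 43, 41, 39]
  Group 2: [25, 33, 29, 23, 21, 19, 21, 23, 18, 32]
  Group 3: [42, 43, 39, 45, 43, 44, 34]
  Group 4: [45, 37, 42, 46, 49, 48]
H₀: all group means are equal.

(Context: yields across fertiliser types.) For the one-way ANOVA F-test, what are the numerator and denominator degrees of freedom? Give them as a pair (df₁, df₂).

k = 4 groups, N = 34 total
df = (k−1, N−k) = (4−1, 34−4) = (3, 30)

degrees of freedom = [3, 30]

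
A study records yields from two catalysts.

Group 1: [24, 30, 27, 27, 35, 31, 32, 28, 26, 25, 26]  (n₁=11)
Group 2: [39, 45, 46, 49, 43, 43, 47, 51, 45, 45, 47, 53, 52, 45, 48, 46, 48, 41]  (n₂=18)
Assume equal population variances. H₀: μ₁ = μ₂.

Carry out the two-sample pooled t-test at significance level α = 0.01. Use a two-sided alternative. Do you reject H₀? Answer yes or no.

x̄₁=28.273, s₁=3.349, n₁=11
x̄₂=46.278, s₂=3.627, n₂=18
s_p² = [10·3.349² + 17·3.627²]/27 = 12.4368
SE = √(s_p²·(1/11+1/18)) = 1.3496
t = (28.273−46.278)/1.3496 = -13.3406
df = 27
p-value (two-sided) = 0.00000
At α=0.01: p < α → reject H₀

reject H₀: yes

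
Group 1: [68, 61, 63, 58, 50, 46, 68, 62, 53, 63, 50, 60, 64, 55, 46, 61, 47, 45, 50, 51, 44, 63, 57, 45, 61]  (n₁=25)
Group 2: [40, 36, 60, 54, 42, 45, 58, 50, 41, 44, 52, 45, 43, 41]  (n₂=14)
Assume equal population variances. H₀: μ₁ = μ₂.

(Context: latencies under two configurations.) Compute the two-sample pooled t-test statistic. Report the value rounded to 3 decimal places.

x̄₁=55.640, s₁=7.740, n₁=25
x̄₂=46.500, s₂=7.176, n₂=14
s_p² = [24·7.740² + 13·7.176²]/37 = 56.9530
SE = √(s_p²·(1/25+1/14)) = 2.5192
t = (55.640−46.500)/2.5192 = 3.6282
df = 37

test statistic = 3.628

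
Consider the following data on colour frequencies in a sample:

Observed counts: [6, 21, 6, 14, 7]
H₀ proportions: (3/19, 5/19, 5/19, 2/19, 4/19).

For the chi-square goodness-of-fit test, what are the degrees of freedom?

degrees of freedom = 4

df = k − 1 = 5 − 1 = 4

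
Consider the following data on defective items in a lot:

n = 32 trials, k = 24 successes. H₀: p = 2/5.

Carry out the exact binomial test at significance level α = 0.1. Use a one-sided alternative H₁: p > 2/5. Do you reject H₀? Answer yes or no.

Exact binomial: n=32, k=24, p₀=2/5=0.4000
P(X≥24) from Σ C(n,i)·p₀^i·(1−p₀)^(n−i)
p-value (one-sided, H₁ greater) = 0.00006
At α=0.1: p < α → reject H₀

reject H₀: yes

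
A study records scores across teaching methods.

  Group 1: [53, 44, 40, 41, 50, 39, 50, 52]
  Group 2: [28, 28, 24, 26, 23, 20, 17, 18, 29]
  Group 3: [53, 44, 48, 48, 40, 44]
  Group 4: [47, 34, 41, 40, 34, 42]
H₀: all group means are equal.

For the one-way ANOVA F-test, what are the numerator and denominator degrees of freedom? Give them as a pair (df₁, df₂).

degrees of freedom = [3, 25]

k = 4 groups, N = 29 total
df = (k−1, N−k) = (4−1, 29−4) = (3, 25)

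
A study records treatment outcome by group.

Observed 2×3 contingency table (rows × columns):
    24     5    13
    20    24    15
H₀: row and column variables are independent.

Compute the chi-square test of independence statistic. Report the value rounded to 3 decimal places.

test statistic = 10.388

Row totals [42, 59], col totals [44, 29, 28], n=101
χ² = (24−18.30)²/18.30 + (5−12.06)²/12.06 + (13−11.64)²/11.64 + (20−25.70)²/25.70 + (24−16.94)²/16.94 + (15−16.36)²/16.36 = 10.3877
df = 2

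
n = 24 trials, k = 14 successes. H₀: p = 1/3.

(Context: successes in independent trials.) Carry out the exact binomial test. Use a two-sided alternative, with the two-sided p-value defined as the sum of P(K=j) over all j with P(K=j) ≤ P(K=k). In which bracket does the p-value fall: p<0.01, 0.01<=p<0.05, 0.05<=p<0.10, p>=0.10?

p-value bracket: 0.01<=p<0.05

Exact binomial: n=24, k=14, p₀=1/3=0.3333
P(X=j) = C(n,j)·p₀^j·(1−p₀)^(n−j); p = Σ P(X=j) over j with P(X=j) ≤ P(X=14)
p-value (two-sided) = 0.01521
→ bracket: 0.01<=p<0.05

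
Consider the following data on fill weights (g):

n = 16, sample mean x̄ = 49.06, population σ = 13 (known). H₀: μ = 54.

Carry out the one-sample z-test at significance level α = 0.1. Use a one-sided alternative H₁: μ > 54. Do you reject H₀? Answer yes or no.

SE = σ/√n = 13/√16 = 3.2500
z = (x̄−μ₀)/SE = (49.06−54)/3.2500 = -1.5200
p-value (one-sided, H₁ greater) = 0.93574
At α=0.1: p ≥ α → fail to reject H₀

reject H₀: no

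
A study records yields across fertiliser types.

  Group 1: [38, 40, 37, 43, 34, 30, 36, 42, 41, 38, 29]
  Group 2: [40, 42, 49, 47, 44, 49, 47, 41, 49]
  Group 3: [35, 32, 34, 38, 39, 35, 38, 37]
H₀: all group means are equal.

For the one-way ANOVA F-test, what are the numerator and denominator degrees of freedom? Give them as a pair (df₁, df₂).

degrees of freedom = [2, 25]

k = 3 groups, N = 28 total
df = (k−1, N−k) = (3−1, 28−3) = (2, 25)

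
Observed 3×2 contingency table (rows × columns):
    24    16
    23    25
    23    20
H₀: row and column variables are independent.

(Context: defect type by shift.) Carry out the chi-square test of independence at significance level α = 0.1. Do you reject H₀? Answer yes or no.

Row totals [40, 48, 43], col totals [70, 61], n=131
χ² = (24−21.37)²/21.37 + (16−18.63)²/18.63 + (23−25.65)²/25.65 + (25−22.35)²/22.35 + (23−22.98)²/22.98 + (20−20.02)²/20.02 = 1.2804
df = 2
p-value (upper-tail) = 0.52720
At α=0.1: p ≥ α → fail to reject H₀

reject H₀: no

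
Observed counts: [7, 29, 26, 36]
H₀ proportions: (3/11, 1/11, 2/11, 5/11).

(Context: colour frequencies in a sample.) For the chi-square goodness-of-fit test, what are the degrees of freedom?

degrees of freedom = 3

df = k − 1 = 4 − 1 = 3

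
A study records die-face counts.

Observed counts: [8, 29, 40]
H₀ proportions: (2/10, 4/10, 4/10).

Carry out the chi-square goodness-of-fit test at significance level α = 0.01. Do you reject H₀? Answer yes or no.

n = 77; E_i = n·p_i = [15.40, 30.80, 30.80]
χ² = (8−15.40)²/15.40 + (29−30.80)²/30.80 + (40−30.80)²/30.80 = 6.4091
df = 2
p-value (upper-tail) = 0.04058
At α=0.01: p ≥ α → fail to reject H₀

reject H₀: no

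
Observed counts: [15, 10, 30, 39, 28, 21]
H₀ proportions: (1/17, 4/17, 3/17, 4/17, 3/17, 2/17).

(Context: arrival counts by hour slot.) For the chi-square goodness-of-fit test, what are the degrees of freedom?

df = k − 1 = 6 − 1 = 5

degrees of freedom = 5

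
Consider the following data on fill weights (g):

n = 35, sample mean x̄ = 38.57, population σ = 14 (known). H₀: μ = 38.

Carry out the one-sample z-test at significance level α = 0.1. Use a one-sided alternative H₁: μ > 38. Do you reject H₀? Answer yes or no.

reject H₀: no

SE = σ/√n = 14/√35 = 2.3664
z = (x̄−μ₀)/SE = (38.57−38)/2.3664 = 0.2409
p-value (one-sided, H₁ greater) = 0.40483
At α=0.1: p ≥ α → fail to reject H₀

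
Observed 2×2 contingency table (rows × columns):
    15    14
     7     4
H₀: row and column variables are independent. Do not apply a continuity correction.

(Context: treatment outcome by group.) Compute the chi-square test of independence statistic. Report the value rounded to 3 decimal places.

Row totals [29, 11], col totals [22, 18], n=40
χ² = (15−15.95)²/15.95 + (14−13.05)²/13.05 + (7−6.05)²/6.05 + (4−4.95)²/4.95 = 0.4572
df = 1

test statistic = 0.457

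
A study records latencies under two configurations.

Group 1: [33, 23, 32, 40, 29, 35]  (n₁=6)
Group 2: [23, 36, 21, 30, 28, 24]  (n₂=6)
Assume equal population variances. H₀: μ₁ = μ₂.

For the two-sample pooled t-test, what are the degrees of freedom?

df = n₁ + n₂ − 2 = 6 + 6 − 2 = 10

degrees of freedom = 10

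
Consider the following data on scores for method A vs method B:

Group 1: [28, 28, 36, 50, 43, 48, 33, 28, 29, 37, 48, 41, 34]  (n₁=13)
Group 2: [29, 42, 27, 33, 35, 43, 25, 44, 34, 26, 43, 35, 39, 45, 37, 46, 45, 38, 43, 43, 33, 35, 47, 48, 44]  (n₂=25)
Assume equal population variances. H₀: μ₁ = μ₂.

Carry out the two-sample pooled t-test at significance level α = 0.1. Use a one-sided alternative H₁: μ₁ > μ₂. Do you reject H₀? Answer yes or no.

x̄₁=37.154, s₁=8.143, n₁=13
x̄₂=38.360, s₂=6.885, n₂=25
s_p² = [12·8.143² + 24·6.885²]/36 = 53.7070
SE = √(s_p²·(1/13+1/25)) = 2.5059
t = (37.154−38.360)/2.5059 = -0.4813
df = 36
p-value (one-sided, H₁ greater) = 0.68340
At α=0.1: p ≥ α → fail to reject H₀

reject H₀: no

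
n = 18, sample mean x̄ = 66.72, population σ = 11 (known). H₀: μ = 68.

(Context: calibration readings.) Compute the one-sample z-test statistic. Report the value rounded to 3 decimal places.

SE = σ/√n = 11/√18 = 2.5927
z = (x̄−μ₀)/SE = (66.72−68)/2.5927 = -0.4937

test statistic = -0.494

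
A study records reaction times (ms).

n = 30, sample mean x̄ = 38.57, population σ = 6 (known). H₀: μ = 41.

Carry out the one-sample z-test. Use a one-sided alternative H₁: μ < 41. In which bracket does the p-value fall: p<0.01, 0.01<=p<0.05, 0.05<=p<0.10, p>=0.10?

SE = σ/√n = 6/√30 = 1.0954
z = (x̄−μ₀)/SE = (38.57−41)/1.0954 = -2.2183
p-value (one-sided, H₁ less) = 0.01327
→ bracket: 0.01<=p<0.05

p-value bracket: 0.01<=p<0.05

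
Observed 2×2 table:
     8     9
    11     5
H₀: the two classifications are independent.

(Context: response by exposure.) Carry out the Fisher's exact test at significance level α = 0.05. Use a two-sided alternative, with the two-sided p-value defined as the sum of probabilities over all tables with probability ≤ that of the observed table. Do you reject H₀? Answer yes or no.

Margins: r₁=17, r₂=16, c₁=19, c₂=14, n=33
p_obs = C(17,8)·C(16,11)/C(33,19); sum pmf over tables with pmf ≤ p_obs
p-value (two-sided) = 0.29600
At α=0.05: p ≥ α → fail to reject H₀

reject H₀: no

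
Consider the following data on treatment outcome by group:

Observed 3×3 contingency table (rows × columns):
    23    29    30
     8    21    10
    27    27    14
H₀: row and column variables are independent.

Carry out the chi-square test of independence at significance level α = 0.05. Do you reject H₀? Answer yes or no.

reject H₀: no

Row totals [82, 39, 68], col totals [58, 77, 54], n=189
χ² = (23−25.16)²/25.16 + (29−33.41)²/33.41 + (30−23.43)²/23.43 + (8−11.97)²/11.97 + (21−15.89)²/15.89 + (10−11.14)²/11.14 + (27−20.87)²/20.87 + (27−27.70)²/27.70 + (14−19.43)²/19.43 = 9.0246
df = 4
p-value (upper-tail) = 0.06049
At α=0.05: p ≥ α → fail to reject H₀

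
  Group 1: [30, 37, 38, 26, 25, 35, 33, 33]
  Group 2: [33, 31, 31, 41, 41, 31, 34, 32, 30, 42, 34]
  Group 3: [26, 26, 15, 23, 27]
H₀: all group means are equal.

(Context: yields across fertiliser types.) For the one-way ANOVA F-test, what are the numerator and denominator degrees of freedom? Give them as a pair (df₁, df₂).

degrees of freedom = [2, 21]

k = 3 groups, N = 24 total
df = (k−1, N−k) = (3−1, 24−3) = (2, 21)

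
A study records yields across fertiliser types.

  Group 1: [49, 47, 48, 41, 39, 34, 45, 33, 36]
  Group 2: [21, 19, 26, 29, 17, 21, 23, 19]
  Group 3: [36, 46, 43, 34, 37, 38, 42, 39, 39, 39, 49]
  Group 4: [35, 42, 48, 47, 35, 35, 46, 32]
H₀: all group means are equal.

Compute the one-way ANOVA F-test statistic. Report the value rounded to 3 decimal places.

test statistic = 25.508

Group means [41.33, 21.88, 40.18, 40.00], grand mean 36.361
SSB = Σnᵢ(x̄ᵢ−x̄)² = 2167.794; SSW = ΣΣ(x−x̄ᵢ)² = 906.511
MSB = 2167.794/3 = 722.5981; MSW = 906.511/32 = 28.3285
F = MSB/MSW = 25.5078
df = (3, 32)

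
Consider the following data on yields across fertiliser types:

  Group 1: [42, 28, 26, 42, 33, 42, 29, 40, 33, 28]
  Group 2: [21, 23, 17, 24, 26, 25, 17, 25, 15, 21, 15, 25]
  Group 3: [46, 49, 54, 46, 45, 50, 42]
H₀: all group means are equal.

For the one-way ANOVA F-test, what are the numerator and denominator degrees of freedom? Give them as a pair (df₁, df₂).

k = 3 groups, N = 29 total
df = (k−1, N−k) = (3−1, 29−3) = (2, 26)

degrees of freedom = [2, 26]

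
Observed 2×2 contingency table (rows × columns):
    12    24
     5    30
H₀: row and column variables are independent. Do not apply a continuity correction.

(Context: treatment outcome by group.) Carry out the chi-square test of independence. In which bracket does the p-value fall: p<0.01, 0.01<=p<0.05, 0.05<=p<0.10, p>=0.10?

p-value bracket: 0.05<=p<0.10

Row totals [36, 35], col totals [17, 54], n=71
χ² = (12−8.62)²/8.62 + (24−27.38)²/27.38 + (5−8.38)²/8.38 + (30−26.62)²/26.62 = 3.5356
df = 1
p-value (upper-tail) = 0.06006
→ bracket: 0.05<=p<0.10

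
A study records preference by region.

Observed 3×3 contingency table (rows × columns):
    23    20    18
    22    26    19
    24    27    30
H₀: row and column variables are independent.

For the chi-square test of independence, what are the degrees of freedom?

df = (r−1)(c−1) = (3−1)·(3−1) = 4

degrees of freedom = 4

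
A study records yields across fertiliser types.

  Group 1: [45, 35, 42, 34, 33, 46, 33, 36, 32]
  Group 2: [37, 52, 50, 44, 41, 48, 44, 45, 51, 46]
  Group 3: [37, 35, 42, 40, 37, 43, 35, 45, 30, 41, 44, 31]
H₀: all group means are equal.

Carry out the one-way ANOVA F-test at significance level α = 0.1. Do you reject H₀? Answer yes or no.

reject H₀: yes

Group means [37.33, 45.80, 38.33], grand mean 40.452
SSB = Σnᵢ(x̄ᵢ−x̄)² = 427.411; SSW = ΣΣ(x−x̄ᵢ)² = 706.267
MSB = 427.411/2 = 213.7054; MSW = 706.267/28 = 25.2238
F = MSB/MSW = 8.4724
df = (2, 28)
p-value (upper-tail) = 0.00133
At α=0.1: p < α → reject H₀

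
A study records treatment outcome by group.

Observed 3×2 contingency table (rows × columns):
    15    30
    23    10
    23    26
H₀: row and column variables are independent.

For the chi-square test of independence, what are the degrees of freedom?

df = (r−1)(c−1) = (3−1)·(2−1) = 2

degrees of freedom = 2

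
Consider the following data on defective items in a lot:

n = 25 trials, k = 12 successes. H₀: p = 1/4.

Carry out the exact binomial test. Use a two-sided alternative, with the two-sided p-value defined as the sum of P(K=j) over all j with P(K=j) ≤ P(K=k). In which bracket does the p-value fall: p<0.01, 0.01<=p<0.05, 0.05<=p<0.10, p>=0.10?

p-value bracket: 0.01<=p<0.05

Exact binomial: n=25, k=12, p₀=1/4=0.2500
P(X=j) = C(n,j)·p₀^j·(1−p₀)^(n−j); p = Σ P(X=j) over j with P(X=j) ≤ P(X=12)
p-value (two-sided) = 0.01776
→ bracket: 0.01<=p<0.05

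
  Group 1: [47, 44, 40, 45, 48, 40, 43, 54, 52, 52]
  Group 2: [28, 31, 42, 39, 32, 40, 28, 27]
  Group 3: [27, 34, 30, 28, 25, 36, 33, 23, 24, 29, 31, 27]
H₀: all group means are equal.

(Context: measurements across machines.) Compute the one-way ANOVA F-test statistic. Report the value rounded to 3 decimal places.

test statistic = 35.923

Group means [46.50, 33.38, 28.92], grand mean 35.967
SSB = Σnᵢ(x̄ᵢ−x̄)² = 1759.675; SSW = ΣΣ(x−x̄ᵢ)² = 661.292
MSB = 1759.675/2 = 879.8375; MSW = 661.292/27 = 24.4923
F = MSB/MSW = 35.9230
df = (2, 27)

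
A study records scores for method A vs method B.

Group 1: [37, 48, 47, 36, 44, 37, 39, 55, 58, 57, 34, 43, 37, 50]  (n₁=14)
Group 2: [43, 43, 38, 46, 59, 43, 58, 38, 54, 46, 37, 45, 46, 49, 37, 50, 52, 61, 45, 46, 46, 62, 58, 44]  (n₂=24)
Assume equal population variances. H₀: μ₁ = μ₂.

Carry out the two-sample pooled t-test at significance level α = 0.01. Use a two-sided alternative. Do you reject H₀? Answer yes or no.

reject H₀: no

x̄₁=44.429, s₁=8.234, n₁=14
x̄₂=47.750, s₂=7.554, n₂=24
s_p² = [13·8.234² + 23·7.554²]/36 = 60.9425
SE = √(s_p²·(1/14+1/24)) = 2.6253
t = (44.429−47.750)/2.6253 = -1.2652
df = 36
p-value (two-sided) = 0.21394
At α=0.01: p ≥ α → fail to reject H₀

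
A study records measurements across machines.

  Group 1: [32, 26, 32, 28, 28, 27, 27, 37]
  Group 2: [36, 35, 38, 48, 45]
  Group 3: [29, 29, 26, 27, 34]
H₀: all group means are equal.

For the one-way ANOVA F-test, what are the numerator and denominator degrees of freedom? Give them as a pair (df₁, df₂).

k = 3 groups, N = 18 total
df = (k−1, N−k) = (3−1, 18−3) = (2, 15)

degrees of freedom = [2, 15]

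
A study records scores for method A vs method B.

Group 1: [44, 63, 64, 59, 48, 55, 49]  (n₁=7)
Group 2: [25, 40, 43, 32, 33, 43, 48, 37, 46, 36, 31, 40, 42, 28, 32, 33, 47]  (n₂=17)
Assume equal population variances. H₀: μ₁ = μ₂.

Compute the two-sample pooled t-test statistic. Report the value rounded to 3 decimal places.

x̄₁=54.571, s₁=7.807, n₁=7
x̄₂=37.412, s₂=6.883, n₂=17
s_p² = [6·7.807² + 16·6.883²]/22 = 51.0833
SE = √(s_p²·(1/7+1/17)) = 3.2098
t = (54.571−37.412)/3.2098 = 5.3461
df = 22

test statistic = 5.346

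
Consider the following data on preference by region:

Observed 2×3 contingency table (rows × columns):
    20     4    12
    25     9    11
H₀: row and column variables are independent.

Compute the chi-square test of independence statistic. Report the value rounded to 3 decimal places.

test statistic = 1.541

Row totals [36, 45], col totals [45, 13, 23], n=81
χ² = (20−20.00)²/20.00 + (4−5.78)²/5.78 + (12−10.22)²/10.22 + (25−25.00)²/25.00 + (9−7.22)²/7.22 + (11−12.78)²/12.78 = 1.5411
df = 2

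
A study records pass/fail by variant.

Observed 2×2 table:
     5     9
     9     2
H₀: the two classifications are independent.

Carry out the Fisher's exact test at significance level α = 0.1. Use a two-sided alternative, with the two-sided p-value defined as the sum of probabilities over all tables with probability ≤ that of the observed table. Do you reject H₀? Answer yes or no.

reject H₀: yes

Margins: r₁=14, r₂=11, c₁=14, c₂=11, n=25
p_obs = C(14,5)·C(11,9)/C(25,14); sum pmf over tables with pmf ≤ p_obs
p-value (two-sided) = 0.04189
At α=0.1: p < α → reject H₀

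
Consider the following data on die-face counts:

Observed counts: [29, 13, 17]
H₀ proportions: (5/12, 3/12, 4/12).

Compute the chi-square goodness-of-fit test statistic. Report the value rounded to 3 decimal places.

test statistic = 1.363

n = 59; E_i = n·p_i = [24.58, 14.75, 19.67]
χ² = (29−24.58)²/24.58 + (13−14.75)²/14.75 + (17−19.67)²/19.67 = 1.3627
df = 2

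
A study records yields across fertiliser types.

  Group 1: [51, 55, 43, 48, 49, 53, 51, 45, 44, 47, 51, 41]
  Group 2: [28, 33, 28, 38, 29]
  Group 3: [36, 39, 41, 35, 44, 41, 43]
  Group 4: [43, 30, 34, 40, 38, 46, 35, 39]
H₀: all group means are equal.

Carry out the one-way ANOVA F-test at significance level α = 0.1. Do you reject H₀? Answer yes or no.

Group means [48.17, 31.20, 39.86, 38.12], grand mean 41.188
SSB = Σnᵢ(x̄ᵢ−x̄)² = 1170.676; SSW = ΣΣ(x−x̄ᵢ)² = 528.199
MSB = 1170.676/3 = 390.2254; MSW = 528.199/28 = 18.8642
F = MSB/MSW = 20.6860
df = (3, 28)
p-value (upper-tail) = 0.00000
At α=0.1: p < α → reject H₀

reject H₀: yes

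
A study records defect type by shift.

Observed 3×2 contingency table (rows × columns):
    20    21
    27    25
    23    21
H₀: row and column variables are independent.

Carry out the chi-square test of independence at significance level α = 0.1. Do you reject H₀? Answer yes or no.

Row totals [41, 52, 44], col totals [70, 67], n=137
χ² = (20−20.95)²/20.95 + (21−20.05)²/20.05 + (27−26.57)²/26.57 + (25−25.43)²/25.43 + (23−22.48)²/22.48 + (21−21.52)²/21.52 = 0.1266
df = 2
p-value (upper-tail) = 0.93867
At α=0.1: p ≥ α → fail to reject H₀

reject H₀: no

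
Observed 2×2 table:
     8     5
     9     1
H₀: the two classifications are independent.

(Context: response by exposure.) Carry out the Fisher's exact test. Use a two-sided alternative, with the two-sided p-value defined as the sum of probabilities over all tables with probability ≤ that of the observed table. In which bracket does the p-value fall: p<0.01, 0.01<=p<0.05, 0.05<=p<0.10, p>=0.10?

p-value bracket: p>=0.10

Margins: r₁=13, r₂=10, c₁=17, c₂=6, n=23
p_obs = C(13,8)·C(10,9)/C(23,17); sum pmf over tables with pmf ≤ p_obs
p-value (two-sided) = 0.17902
→ bracket: p>=0.10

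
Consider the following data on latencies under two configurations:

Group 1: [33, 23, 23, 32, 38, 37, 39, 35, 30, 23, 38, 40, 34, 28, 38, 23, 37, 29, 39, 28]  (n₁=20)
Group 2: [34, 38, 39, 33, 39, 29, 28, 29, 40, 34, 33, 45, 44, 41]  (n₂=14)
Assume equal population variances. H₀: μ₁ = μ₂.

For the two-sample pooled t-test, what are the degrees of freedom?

df = n₁ + n₂ − 2 = 20 + 14 − 2 = 32

degrees of freedom = 32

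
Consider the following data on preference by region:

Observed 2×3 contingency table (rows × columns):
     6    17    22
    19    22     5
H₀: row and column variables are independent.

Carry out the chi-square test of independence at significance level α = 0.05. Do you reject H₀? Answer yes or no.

reject H₀: yes

Row totals [45, 46], col totals [25, 39, 27], n=91
χ² = (6−12.36)²/12.36 + (17−19.29)²/19.29 + (22−13.35)²/13.35 + (19−12.64)²/12.64 + (22−19.71)²/19.71 + (5−13.65)²/13.65 = 18.0959
df = 2
p-value (upper-tail) = 0.00012
At α=0.05: p < α → reject H₀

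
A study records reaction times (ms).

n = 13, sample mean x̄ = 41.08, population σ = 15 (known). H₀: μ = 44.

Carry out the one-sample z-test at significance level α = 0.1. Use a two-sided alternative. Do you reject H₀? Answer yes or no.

reject H₀: no

SE = σ/√n = 15/√13 = 4.1603
z = (x̄−μ₀)/SE = (41.08−44)/4.1603 = -0.7019
p-value (two-sided) = 0.48275
At α=0.1: p ≥ α → fail to reject H₀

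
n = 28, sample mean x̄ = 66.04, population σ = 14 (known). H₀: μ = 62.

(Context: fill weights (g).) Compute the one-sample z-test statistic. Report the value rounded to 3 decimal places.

test statistic = 1.527

SE = σ/√n = 14/√28 = 2.6458
z = (x̄−μ₀)/SE = (66.04−62)/2.6458 = 1.5270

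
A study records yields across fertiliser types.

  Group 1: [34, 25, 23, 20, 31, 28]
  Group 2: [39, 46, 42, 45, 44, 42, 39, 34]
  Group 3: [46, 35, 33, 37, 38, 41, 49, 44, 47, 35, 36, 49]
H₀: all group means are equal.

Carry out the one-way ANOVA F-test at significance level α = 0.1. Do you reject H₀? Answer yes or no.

Group means [26.83, 41.38, 40.83], grand mean 37.769
SSB = Σnᵢ(x̄ᵢ−x̄)² = 934.240; SSW = ΣΣ(x−x̄ᵢ)² = 626.375
MSB = 934.240/2 = 467.1202; MSW = 626.375/23 = 27.2337
F = MSB/MSW = 17.1523
df = (2, 23)
p-value (upper-tail) = 0.00003
At α=0.1: p < α → reject H₀

reject H₀: yes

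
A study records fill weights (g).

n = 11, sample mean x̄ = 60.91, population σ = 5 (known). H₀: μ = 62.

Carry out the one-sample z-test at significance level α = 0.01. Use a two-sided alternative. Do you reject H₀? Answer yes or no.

reject H₀: no

SE = σ/√n = 5/√11 = 1.5076
z = (x̄−μ₀)/SE = (60.91−62)/1.5076 = -0.7230
p-value (two-sided) = 0.46967
At α=0.01: p ≥ α → fail to reject H₀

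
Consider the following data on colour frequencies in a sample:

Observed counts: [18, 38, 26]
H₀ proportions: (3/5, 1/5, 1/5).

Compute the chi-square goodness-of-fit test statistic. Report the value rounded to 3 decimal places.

test statistic = 53.854

n = 82; E_i = n·p_i = [49.20, 16.40, 16.40]
χ² = (18−49.20)²/49.20 + (38−16.40)²/16.40 + (26−16.40)²/16.40 = 53.8537
df = 2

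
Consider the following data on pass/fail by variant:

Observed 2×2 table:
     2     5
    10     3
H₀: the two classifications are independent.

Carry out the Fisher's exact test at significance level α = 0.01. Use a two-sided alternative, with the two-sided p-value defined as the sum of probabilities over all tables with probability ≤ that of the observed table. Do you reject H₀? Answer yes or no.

Margins: r₁=7, r₂=13, c₁=12, c₂=8, n=20
p_obs = C(7,2)·C(13,10)/C(20,12); sum pmf over tables with pmf ≤ p_obs
p-value (two-sided) = 0.06233
At α=0.01: p ≥ α → fail to reject H₀

reject H₀: no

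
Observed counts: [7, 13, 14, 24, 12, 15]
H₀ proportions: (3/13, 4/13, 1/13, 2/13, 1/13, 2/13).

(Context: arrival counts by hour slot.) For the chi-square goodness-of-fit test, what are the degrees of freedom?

df = k − 1 = 6 − 1 = 5

degrees of freedom = 5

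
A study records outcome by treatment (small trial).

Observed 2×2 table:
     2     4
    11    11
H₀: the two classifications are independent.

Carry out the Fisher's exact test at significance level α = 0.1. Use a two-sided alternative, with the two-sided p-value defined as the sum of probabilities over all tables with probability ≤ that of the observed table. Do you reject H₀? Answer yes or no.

Margins: r₁=6, r₂=22, c₁=13, c₂=15, n=28
p_obs = C(6,2)·C(22,11)/C(28,13); sum pmf over tables with pmf ≤ p_obs
p-value (two-sided) = 0.65459
At α=0.1: p ≥ α → fail to reject H₀

reject H₀: no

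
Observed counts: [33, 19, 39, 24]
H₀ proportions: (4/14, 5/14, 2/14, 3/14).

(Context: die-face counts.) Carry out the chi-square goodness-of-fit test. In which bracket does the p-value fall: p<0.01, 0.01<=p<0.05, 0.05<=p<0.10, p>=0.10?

p-value bracket: p<0.01

n = 115; E_i = n·p_i = [32.86, 41.07, 16.43, 24.64]
χ² = (33−32.86)²/32.86 + (19−41.07)²/41.07 + (39−16.43)²/16.43 + (24−24.64)²/24.64 = 42.8896
df = 3
p-value (upper-tail) = 0.00000
→ bracket: p<0.01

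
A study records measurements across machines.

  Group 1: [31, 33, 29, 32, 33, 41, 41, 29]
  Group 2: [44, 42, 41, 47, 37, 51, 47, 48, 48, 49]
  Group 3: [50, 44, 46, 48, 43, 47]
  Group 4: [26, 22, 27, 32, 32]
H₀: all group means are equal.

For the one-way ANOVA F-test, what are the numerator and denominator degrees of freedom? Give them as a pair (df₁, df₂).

degrees of freedom = [3, 25]

k = 4 groups, N = 29 total
df = (k−1, N−k) = (4−1, 29−4) = (3, 25)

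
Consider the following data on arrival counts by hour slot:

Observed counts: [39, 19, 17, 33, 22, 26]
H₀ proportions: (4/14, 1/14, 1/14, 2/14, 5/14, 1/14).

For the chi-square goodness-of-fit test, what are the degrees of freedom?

df = k − 1 = 6 − 1 = 5

degrees of freedom = 5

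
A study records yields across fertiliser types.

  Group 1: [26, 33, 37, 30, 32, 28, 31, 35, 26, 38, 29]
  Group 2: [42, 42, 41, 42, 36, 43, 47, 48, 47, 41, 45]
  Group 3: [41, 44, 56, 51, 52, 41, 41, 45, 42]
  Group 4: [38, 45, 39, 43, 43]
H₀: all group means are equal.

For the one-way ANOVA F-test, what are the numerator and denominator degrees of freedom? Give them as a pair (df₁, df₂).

degrees of freedom = [3, 32]

k = 4 groups, N = 36 total
df = (k−1, N−k) = (4−1, 36−4) = (3, 32)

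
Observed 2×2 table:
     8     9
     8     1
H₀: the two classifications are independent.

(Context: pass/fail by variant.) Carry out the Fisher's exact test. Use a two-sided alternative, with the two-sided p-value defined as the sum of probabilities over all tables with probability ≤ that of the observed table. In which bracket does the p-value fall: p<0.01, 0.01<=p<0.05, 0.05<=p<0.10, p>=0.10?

p-value bracket: 0.05<=p<0.10

Margins: r₁=17, r₂=9, c₁=16, c₂=10, n=26
p_obs = C(17,8)·C(9,8)/C(26,16); sum pmf over tables with pmf ≤ p_obs
p-value (two-sided) = 0.08733
→ bracket: 0.05<=p<0.10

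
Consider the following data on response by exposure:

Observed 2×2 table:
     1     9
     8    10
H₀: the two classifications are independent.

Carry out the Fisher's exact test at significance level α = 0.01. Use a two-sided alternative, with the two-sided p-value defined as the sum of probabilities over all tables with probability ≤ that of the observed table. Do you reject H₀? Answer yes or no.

reject H₀: no

Margins: r₁=10, r₂=18, c₁=9, c₂=19, n=28
p_obs = C(10,1)·C(18,8)/C(28,9); sum pmf over tables with pmf ≤ p_obs
p-value (two-sided) = 0.09798
At α=0.01: p ≥ α → fail to reject H₀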